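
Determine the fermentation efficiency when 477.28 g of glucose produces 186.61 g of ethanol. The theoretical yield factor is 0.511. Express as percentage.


Fermentation efficiency = (actual / (0.511 * glucose)) * 100
= (186.61 / (0.511 * 477.28)) * 100
= 76.5140%

76.5140%


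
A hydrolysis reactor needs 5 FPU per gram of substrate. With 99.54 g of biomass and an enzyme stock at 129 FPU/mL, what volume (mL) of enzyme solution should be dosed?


V = dosage * m_sub / activity
V = 5 * 99.54 / 129
V = 3.8581 mL

3.8581 mL


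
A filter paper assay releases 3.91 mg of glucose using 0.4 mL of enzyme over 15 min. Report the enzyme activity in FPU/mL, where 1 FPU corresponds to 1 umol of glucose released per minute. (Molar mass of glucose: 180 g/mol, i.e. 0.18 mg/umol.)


Activity = glucose_mg / (0.18 mg/umol * V_mL * t_min)
= 3.91 / (0.18 * 0.4 * 15)
= 3.6204 FPU/mL

3.6204 FPU/mL


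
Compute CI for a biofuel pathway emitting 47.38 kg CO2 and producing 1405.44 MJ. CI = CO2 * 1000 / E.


CI = CO2 * 1000 / E
= 47.38 * 1000 / 1405.44
= 33.7119 g CO2/MJ

33.7119 g CO2/MJ


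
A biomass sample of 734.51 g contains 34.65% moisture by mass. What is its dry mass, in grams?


Wd = Ww * (1 - MC/100)
= 734.51 * (1 - 34.65/100)
= 480.0023 g

480.0023 g


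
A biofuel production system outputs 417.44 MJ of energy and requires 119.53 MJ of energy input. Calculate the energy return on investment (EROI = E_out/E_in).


EROI = E_out / E_in
= 417.44 / 119.53
= 3.4923

3.4923


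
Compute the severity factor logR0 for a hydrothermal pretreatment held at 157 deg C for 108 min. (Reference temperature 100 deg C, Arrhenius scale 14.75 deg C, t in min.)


logR0 = log10(t * exp((T - 100) / 14.75))
= log10(108 * exp((157 - 100) / 14.75))
= 3.7117

3.7117


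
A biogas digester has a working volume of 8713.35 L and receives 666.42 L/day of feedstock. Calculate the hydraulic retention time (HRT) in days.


HRT = V / Q
= 8713.35 / 666.42
= 13.0749 days

13.0749 days


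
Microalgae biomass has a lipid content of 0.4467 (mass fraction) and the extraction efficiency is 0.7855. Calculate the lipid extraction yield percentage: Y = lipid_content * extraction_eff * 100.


Y = lipid_content * extraction_eff * 100
= 0.4467 * 0.7855 * 100
= 35.0883%

35.0883%


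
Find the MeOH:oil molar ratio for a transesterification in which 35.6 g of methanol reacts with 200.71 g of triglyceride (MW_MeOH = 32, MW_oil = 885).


Molar ratio = n_MeOH / n_oil = (MeOH/32) / (oil/885) = (MeOH * 885) / (32 * oil)
= (35.6 * 885) / (32 * 200.71)
= 4.9054

4.9054


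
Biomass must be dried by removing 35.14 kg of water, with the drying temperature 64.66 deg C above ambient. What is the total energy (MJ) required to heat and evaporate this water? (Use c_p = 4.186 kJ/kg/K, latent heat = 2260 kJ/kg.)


E = m_water * (4.186 * dT + 2260) / 1000
= 35.14 * (4.186 * 64.66 + 2260) / 1000
= 88.9276 MJ

88.9276 MJ


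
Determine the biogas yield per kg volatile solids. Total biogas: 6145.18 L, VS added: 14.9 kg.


Y = V / VS
= 6145.18 / 14.9
= 412.4282 L/kg VS

412.4282 L/kg VS


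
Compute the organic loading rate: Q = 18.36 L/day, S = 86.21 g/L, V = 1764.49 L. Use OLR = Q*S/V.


OLR = Q * S / V
= 18.36 * 86.21 / 1764.49
= 0.8970 g/L/day

0.8970 g/L/day


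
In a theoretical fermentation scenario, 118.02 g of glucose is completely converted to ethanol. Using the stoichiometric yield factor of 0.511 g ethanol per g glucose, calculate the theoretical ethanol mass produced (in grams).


Theoretical ethanol yield: m_EtOH = 0.511 * m_glucose
m_EtOH = 0.511 * 118.02 = 60.3082 g

60.3082 g


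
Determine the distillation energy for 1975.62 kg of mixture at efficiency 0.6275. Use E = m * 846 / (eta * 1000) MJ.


E = m * 846 / (eta * 1000)
= 1975.62 * 846 / (0.6275 * 1000)
= 2663.5451 MJ

2663.5451 MJ


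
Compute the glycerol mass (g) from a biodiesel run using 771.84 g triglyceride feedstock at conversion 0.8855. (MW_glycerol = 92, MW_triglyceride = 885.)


glycerol = oil * conv * (92/885)
= 771.84 * 0.8855 * 92 / 885
= 71.0494 g

71.0494 g


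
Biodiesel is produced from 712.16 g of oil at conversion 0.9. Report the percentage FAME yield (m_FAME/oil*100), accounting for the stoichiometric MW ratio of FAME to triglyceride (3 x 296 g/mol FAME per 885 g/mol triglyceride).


m_FAME = oil * conv * (3 * 296 / 885) = oil * conv * (888/885)
= 712.16 * 0.9 * 888 / 885
= 643.1167 g
Y = m_FAME / oil * 100 = conv * (888/885) * 100
= 0.9 * 888 / 885 * 100
= 90.31%

90.31%


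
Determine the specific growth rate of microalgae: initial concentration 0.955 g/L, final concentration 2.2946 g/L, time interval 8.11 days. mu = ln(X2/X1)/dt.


mu = ln(X2/X1) / dt
= ln(2.2946/0.955) / 8.11
= 0.1081 per day

0.1081 per day


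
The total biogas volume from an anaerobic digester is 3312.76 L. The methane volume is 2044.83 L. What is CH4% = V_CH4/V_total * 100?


CH4% = V_CH4 / V_total * 100
= 2044.83 / 3312.76 * 100
= 61.7259%

61.7259%


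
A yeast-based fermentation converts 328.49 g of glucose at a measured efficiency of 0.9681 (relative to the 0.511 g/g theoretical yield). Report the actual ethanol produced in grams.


Actual ethanol: m = 0.511 * 328.49 * 0.9681
m = 162.5037 g

162.5037 g


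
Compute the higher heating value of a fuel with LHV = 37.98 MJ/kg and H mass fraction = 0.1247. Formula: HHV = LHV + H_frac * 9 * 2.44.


HHV = LHV + H_frac * 9 * 2.44
= 37.98 + 0.1247 * 9 * 2.44
= 40.7184 MJ/kg

40.7184 MJ/kg


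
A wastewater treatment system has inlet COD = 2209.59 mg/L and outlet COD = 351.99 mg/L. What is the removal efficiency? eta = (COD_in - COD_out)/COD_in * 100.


eta = (COD_in - COD_out) / COD_in * 100
= (2209.59 - 351.99) / 2209.59 * 100
= 84.0699%

84.0699%


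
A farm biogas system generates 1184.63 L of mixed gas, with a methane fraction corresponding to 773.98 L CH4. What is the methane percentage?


CH4% = V_CH4 / V_total * 100
= 773.98 / 1184.63 * 100
= 65.3352%

65.3352%


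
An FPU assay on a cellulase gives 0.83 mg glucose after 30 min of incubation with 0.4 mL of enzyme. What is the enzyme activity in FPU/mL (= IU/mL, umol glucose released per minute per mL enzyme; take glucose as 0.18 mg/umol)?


Activity = glucose_mg / (0.18 mg/umol * V_mL * t_min)
= 0.83 / (0.18 * 0.4 * 30)
= 0.3843 FPU/mL

0.3843 FPU/mL


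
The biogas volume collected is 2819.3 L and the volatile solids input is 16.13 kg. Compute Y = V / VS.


Y = V / VS
= 2819.3 / 16.13
= 174.7861 L/kg VS

174.7861 L/kg VS


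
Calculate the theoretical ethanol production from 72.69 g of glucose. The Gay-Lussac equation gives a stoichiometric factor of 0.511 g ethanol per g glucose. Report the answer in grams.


Theoretical ethanol yield: m_EtOH = 0.511 * m_glucose
m_EtOH = 0.511 * 72.69 = 37.1446 g

37.1446 g


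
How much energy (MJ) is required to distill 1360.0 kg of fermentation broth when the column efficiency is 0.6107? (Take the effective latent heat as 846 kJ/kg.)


E = m * 846 / (eta * 1000)
= 1360.0 * 846 / (0.6107 * 1000)
= 1884.0020 MJ

1884.0020 MJ


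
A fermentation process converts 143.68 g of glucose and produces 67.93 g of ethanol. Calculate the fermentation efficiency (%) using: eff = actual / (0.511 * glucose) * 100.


Fermentation efficiency = (actual / (0.511 * glucose)) * 100
= (67.93 / (0.511 * 143.68)) * 100
= 92.5219%

92.5219%


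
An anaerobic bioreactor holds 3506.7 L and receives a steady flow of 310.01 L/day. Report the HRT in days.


HRT = V / Q
= 3506.7 / 310.01
= 11.3116 days

11.3116 days


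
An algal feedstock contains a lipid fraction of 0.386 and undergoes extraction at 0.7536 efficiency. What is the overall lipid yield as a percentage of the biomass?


Y = lipid_content * extraction_eff * 100
= 0.386 * 0.7536 * 100
= 29.0890%

29.0890%


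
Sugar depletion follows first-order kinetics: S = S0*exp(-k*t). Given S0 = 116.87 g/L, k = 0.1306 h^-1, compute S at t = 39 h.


S = S0 * exp(-k * t)
S = 116.87 * exp(-0.1306 * 39)
S = 0.7172 g/L

0.7172 g/L


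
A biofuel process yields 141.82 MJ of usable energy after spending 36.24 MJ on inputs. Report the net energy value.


NEV = E_out - E_in
= 141.82 - 36.24
= 105.5800 MJ

105.5800 MJ


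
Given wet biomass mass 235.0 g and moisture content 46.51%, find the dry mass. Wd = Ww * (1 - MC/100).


Wd = Ww * (1 - MC/100)
= 235.0 * (1 - 46.51/100)
= 125.7015 g

125.7015 g


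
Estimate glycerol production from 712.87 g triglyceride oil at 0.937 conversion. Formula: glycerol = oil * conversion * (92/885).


glycerol = oil * conv * (92/885)
= 712.87 * 0.937 * 92 / 885
= 69.4376 g

69.4376 g


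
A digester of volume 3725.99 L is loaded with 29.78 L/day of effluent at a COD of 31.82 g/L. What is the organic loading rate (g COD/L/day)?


OLR = Q * S / V
= 29.78 * 31.82 / 3725.99
= 0.2543 g/L/day

0.2543 g/L/day


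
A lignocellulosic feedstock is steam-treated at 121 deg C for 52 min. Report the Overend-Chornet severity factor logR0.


logR0 = log10(t * exp((T - 100) / 14.75))
= log10(52 * exp((121 - 100) / 14.75))
= 2.3343

2.3343


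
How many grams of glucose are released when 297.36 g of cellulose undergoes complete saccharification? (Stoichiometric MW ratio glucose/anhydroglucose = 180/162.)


glucose = cellulose * 180/162
= 297.36 * 180/162
= 330.4000 g

330.4000 g


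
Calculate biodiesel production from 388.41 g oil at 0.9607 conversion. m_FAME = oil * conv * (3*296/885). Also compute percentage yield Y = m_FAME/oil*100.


m_FAME = oil * conv * (3 * 296 / 885) = oil * conv * (888/885)
= 388.41 * 0.9607 * 888 / 885
= 374.4104 g
Y = m_FAME / oil * 100 = conv * (888/885) * 100
= 0.9607 * 888 / 885 * 100
= 96.40%

374.4104 g FAME; Y = 96.40%


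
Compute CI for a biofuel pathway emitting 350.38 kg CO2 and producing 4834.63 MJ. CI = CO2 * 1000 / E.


CI = CO2 * 1000 / E
= 350.38 * 1000 / 4834.63
= 72.4730 g CO2/MJ

72.4730 g CO2/MJ


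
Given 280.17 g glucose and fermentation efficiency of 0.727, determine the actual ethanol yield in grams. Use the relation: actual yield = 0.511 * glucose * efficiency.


Actual ethanol: m = 0.511 * 280.17 * 0.727
m = 104.0823 g

104.0823 g


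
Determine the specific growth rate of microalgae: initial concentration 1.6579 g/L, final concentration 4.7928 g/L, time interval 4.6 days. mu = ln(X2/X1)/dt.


mu = ln(X2/X1) / dt
= ln(4.7928/1.6579) / 4.6
= 0.2308 per day

0.2308 per day


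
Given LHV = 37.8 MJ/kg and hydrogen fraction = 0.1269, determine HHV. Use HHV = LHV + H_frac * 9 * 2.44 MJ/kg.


HHV = LHV + H_frac * 9 * 2.44
= 37.8 + 0.1269 * 9 * 2.44
= 40.5867 MJ/kg

40.5867 MJ/kg


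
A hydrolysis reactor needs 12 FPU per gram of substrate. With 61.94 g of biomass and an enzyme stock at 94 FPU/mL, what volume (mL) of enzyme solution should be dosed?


V = dosage * m_sub / activity
V = 12 * 61.94 / 94
V = 7.9072 mL

7.9072 mL


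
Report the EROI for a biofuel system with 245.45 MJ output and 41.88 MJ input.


EROI = E_out / E_in
= 245.45 / 41.88
= 5.8608

5.8608


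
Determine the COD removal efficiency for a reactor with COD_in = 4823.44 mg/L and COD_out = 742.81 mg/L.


eta = (COD_in - COD_out) / COD_in * 100
= (4823.44 - 742.81) / 4823.44 * 100
= 84.6000%

84.6000%


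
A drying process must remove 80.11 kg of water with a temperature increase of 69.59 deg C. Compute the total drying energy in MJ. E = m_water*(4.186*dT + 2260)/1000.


E = m_water * (4.186 * dT + 2260) / 1000
= 80.11 * (4.186 * 69.59 + 2260) / 1000
= 204.3849 MJ

204.3849 MJ


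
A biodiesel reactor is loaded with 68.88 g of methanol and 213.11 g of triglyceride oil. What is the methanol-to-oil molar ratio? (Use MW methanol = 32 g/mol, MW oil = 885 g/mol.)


Molar ratio = n_MeOH / n_oil = (MeOH/32) / (oil/885) = (MeOH * 885) / (32 * oil)
= (68.88 * 885) / (32 * 213.11)
= 8.9389

8.9389


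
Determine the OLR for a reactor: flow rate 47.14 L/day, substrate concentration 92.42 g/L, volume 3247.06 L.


OLR = Q * S / V
= 47.14 * 92.42 / 3247.06
= 1.3417 g/L/day

1.3417 g/L/day


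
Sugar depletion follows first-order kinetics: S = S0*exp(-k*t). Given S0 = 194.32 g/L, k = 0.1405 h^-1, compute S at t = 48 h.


S = S0 * exp(-k * t)
S = 194.32 * exp(-0.1405 * 48)
S = 0.2289 g/L

0.2289 g/L


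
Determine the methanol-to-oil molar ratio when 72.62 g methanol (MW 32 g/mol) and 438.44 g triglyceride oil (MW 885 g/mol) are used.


Molar ratio = n_MeOH / n_oil = (MeOH/32) / (oil/885) = (MeOH * 885) / (32 * oil)
= (72.62 * 885) / (32 * 438.44)
= 4.5808

4.5808


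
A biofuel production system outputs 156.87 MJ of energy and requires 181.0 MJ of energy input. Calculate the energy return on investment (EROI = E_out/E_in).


EROI = E_out / E_in
= 156.87 / 181.0
= 0.8667

0.8667


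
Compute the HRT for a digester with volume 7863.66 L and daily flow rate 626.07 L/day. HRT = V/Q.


HRT = V / Q
= 7863.66 / 626.07
= 12.5604 days

12.5604 days


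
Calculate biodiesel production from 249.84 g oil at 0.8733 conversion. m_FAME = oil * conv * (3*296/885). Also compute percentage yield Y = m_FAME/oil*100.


m_FAME = oil * conv * (3 * 296 / 885) = oil * conv * (888/885)
= 249.84 * 0.8733 * 888 / 885
= 218.9249 g
Y = m_FAME / oil * 100 = conv * (888/885) * 100
= 0.8733 * 888 / 885 * 100
= 87.63%

218.9249 g FAME; Y = 87.63%


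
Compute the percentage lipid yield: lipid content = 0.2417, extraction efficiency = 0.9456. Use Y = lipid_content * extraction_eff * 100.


Y = lipid_content * extraction_eff * 100
= 0.2417 * 0.9456 * 100
= 22.8552%

22.8552%


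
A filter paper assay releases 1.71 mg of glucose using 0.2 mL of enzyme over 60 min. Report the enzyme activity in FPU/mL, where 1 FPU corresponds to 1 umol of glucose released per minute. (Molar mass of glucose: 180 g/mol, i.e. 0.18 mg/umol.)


Activity = glucose_mg / (0.18 mg/umol * V_mL * t_min)
= 1.71 / (0.18 * 0.2 * 60)
= 0.7917 FPU/mL

0.7917 FPU/mL


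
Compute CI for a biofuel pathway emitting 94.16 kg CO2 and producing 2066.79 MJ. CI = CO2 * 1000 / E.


CI = CO2 * 1000 / E
= 94.16 * 1000 / 2066.79
= 45.5586 g CO2/MJ

45.5586 g CO2/MJ


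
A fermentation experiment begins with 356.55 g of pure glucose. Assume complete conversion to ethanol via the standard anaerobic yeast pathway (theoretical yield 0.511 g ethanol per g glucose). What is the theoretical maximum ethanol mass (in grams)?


Theoretical ethanol yield: m_EtOH = 0.511 * m_glucose
m_EtOH = 0.511 * 356.55 = 182.1971 g

182.1971 g


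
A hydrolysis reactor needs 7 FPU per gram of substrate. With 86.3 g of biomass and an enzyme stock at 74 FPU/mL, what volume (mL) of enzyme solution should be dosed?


V = dosage * m_sub / activity
V = 7 * 86.3 / 74
V = 8.1635 mL

8.1635 mL


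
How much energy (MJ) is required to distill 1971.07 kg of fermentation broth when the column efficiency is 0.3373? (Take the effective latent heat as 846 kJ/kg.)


E = m * 846 / (eta * 1000)
= 1971.07 * 846 / (0.3373 * 1000)
= 4943.7451 MJ

4943.7451 MJ


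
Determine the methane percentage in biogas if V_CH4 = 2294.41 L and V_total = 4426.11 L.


CH4% = V_CH4 / V_total * 100
= 2294.41 / 4426.11 * 100
= 51.8381%

51.8381%


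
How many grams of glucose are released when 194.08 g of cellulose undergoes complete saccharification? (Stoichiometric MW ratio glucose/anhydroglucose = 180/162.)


glucose = cellulose * 180/162
= 194.08 * 180/162
= 215.6444 g

215.6444 g


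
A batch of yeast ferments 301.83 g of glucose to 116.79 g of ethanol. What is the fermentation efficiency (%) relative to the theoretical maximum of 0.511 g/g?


Fermentation efficiency = (actual / (0.511 * glucose)) * 100
= (116.79 / (0.511 * 301.83)) * 100
= 75.7220%

75.7220%


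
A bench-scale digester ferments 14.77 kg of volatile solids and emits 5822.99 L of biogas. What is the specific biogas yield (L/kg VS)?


Y = V / VS
= 5822.99 / 14.77
= 394.2444 L/kg VS

394.2444 L/kg VS


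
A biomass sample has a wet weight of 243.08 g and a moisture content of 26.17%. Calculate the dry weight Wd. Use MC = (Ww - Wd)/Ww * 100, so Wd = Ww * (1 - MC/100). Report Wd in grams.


Wd = Ww * (1 - MC/100)
= 243.08 * (1 - 26.17/100)
= 179.4660 g

179.4660 g


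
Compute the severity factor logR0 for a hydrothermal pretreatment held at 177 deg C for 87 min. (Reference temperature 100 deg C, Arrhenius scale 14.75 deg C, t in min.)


logR0 = log10(t * exp((T - 100) / 14.75))
= log10(87 * exp((177 - 100) / 14.75))
= 4.2067

4.2067


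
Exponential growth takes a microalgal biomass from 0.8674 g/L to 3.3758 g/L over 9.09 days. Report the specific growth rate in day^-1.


mu = ln(X2/X1) / dt
= ln(3.3758/0.8674) / 9.09
= 0.1495 per day

0.1495 per day


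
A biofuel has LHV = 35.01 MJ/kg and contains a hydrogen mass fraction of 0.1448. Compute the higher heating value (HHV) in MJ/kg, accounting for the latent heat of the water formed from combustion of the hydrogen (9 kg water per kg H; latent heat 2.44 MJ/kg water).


HHV = LHV + H_frac * 9 * 2.44
= 35.01 + 0.1448 * 9 * 2.44
= 38.1898 MJ/kg

38.1898 MJ/kg


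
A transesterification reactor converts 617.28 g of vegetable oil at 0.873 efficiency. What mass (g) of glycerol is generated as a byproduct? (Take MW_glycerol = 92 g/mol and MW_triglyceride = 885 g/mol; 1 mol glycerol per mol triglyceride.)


glycerol = oil * conv * (92/885)
= 617.28 * 0.873 * 92 / 885
= 56.0197 g

56.0197 g


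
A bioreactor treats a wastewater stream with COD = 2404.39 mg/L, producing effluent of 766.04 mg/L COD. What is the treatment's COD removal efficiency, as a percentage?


eta = (COD_in - COD_out) / COD_in * 100
= (2404.39 - 766.04) / 2404.39 * 100
= 68.1399%

68.1399%


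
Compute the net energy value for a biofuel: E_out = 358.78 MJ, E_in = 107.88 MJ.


NEV = E_out - E_in
= 358.78 - 107.88
= 250.9000 MJ

250.9000 MJ


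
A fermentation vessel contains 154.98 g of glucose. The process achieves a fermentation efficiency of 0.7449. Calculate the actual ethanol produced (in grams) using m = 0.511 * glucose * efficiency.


Actual ethanol: m = 0.511 * 154.98 * 0.7449
m = 58.9922 g

58.9922 g


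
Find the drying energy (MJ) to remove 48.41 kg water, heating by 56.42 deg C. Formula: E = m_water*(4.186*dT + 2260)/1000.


E = m_water * (4.186 * dT + 2260) / 1000
= 48.41 * (4.186 * 56.42 + 2260) / 1000
= 120.8398 MJ

120.8398 MJ


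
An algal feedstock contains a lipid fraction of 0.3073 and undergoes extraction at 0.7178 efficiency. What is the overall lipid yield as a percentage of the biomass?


Y = lipid_content * extraction_eff * 100
= 0.3073 * 0.7178 * 100
= 22.0580%

22.0580%


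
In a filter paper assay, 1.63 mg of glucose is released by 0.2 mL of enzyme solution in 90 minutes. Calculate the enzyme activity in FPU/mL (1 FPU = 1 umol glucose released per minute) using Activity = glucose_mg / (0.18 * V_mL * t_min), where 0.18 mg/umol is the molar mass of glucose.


Activity = glucose_mg / (0.18 mg/umol * V_mL * t_min)
= 1.63 / (0.18 * 0.2 * 90)
= 0.5031 FPU/mL

0.5031 FPU/mL


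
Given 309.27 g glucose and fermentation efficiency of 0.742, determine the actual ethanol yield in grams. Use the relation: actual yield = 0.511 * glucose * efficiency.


Actual ethanol: m = 0.511 * 309.27 * 0.742
m = 117.2634 g

117.2634 g


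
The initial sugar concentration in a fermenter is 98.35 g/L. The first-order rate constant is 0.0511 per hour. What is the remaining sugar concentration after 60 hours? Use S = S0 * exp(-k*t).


S = S0 * exp(-k * t)
S = 98.35 * exp(-0.0511 * 60)
S = 4.5838 g/L

4.5838 g/L


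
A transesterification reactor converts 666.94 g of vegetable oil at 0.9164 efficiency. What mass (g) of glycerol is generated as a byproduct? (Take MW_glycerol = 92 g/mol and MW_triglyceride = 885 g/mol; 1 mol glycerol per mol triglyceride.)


glycerol = oil * conv * (92/885)
= 666.94 * 0.9164 * 92 / 885
= 63.5355 g

63.5355 g


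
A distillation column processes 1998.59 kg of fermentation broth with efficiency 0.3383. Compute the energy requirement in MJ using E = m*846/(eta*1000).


E = m * 846 / (eta * 1000)
= 1998.59 * 846 / (0.3383 * 1000)
= 4997.9519 MJ

4997.9519 MJ


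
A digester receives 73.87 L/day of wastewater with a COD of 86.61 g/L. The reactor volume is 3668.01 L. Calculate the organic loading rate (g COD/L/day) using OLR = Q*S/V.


OLR = Q * S / V
= 73.87 * 86.61 / 3668.01
= 1.7442 g/L/day

1.7442 g/L/day


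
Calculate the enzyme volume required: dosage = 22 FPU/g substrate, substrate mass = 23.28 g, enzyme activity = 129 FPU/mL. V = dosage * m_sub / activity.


V = dosage * m_sub / activity
V = 22 * 23.28 / 129
V = 3.9702 mL

3.9702 mL


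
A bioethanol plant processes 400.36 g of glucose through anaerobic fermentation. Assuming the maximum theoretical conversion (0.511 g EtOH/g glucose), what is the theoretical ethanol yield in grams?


Theoretical ethanol yield: m_EtOH = 0.511 * m_glucose
m_EtOH = 0.511 * 400.36 = 204.5840 g

204.5840 g


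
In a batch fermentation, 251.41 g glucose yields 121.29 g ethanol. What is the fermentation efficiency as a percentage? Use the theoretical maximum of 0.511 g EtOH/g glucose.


Fermentation efficiency = (actual / (0.511 * glucose)) * 100
= (121.29 / (0.511 * 251.41)) * 100
= 94.4108%

94.4108%


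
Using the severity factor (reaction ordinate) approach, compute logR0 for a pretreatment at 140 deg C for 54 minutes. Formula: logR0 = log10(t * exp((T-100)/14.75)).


logR0 = log10(t * exp((T - 100) / 14.75))
= log10(54 * exp((140 - 100) / 14.75))
= 2.9101

2.9101


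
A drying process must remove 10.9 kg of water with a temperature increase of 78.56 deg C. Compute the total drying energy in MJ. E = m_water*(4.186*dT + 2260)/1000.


E = m_water * (4.186 * dT + 2260) / 1000
= 10.9 * (4.186 * 78.56 + 2260) / 1000
= 28.2185 MJ

28.2185 MJ


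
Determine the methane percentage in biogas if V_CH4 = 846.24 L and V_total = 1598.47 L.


CH4% = V_CH4 / V_total * 100
= 846.24 / 1598.47 * 100
= 52.9406%

52.9406%


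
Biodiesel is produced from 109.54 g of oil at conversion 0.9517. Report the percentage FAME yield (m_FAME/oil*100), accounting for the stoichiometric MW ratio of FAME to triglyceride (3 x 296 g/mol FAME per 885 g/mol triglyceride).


m_FAME = oil * conv * (3 * 296 / 885) = oil * conv * (888/885)
= 109.54 * 0.9517 * 888 / 885
= 104.6026 g
Y = m_FAME / oil * 100 = conv * (888/885) * 100
= 0.9517 * 888 / 885 * 100
= 95.49%

95.49%


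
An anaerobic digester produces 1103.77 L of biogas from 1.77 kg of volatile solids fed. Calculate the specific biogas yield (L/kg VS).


Y = V / VS
= 1103.77 / 1.77
= 623.5989 L/kg VS

623.5989 L/kg VS


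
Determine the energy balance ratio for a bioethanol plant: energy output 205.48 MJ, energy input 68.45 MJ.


EROI = E_out / E_in
= 205.48 / 68.45
= 3.0019

3.0019


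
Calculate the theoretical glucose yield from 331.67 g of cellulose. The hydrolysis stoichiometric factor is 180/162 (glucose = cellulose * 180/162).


glucose = cellulose * 180/162
= 331.67 * 180/162
= 368.5222 g

368.5222 g


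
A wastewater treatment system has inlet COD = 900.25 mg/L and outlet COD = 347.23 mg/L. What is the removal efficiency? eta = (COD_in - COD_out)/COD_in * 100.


eta = (COD_in - COD_out) / COD_in * 100
= (900.25 - 347.23) / 900.25 * 100
= 61.4296%

61.4296%


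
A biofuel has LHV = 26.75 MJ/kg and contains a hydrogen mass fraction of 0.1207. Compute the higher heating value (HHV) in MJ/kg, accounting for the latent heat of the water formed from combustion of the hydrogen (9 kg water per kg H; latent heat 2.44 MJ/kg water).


HHV = LHV + H_frac * 9 * 2.44
= 26.75 + 0.1207 * 9 * 2.44
= 29.4006 MJ/kg

29.4006 MJ/kg


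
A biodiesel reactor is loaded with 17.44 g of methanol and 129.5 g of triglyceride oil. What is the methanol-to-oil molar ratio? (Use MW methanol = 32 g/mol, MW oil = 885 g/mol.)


Molar ratio = n_MeOH / n_oil = (MeOH/32) / (oil/885) = (MeOH * 885) / (32 * oil)
= (17.44 * 885) / (32 * 129.5)
= 3.7245

3.7245


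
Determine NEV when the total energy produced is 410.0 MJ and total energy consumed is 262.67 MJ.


NEV = E_out - E_in
= 410.0 - 262.67
= 147.3300 MJ

147.3300 MJ


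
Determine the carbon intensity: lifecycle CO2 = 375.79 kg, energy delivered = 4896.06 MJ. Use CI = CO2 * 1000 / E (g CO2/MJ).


CI = CO2 * 1000 / E
= 375.79 * 1000 / 4896.06
= 76.7536 g CO2/MJ

76.7536 g CO2/MJ


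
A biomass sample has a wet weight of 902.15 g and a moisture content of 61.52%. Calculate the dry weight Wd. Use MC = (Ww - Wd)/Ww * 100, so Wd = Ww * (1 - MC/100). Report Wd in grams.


Wd = Ww * (1 - MC/100)
= 902.15 * (1 - 61.52/100)
= 347.1473 g

347.1473 g


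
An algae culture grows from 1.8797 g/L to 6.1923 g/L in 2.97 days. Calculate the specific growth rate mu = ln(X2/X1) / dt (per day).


mu = ln(X2/X1) / dt
= ln(6.1923/1.8797) / 2.97
= 0.4014 per day

0.4014 per day


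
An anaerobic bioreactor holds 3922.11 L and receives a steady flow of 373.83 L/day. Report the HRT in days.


HRT = V / Q
= 3922.11 / 373.83
= 10.4917 days

10.4917 days


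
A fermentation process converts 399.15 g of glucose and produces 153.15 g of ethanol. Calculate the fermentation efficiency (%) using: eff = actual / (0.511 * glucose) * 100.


Fermentation efficiency = (actual / (0.511 * glucose)) * 100
= (153.15 / (0.511 * 399.15)) * 100
= 75.0862%

75.0862%


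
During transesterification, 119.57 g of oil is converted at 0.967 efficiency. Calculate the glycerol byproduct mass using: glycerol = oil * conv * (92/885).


glycerol = oil * conv * (92/885)
= 119.57 * 0.967 * 92 / 885
= 12.0197 g

12.0197 g


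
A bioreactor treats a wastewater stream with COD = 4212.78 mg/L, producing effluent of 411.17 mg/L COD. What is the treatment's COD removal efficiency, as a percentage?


eta = (COD_in - COD_out) / COD_in * 100
= (4212.78 - 411.17) / 4212.78 * 100
= 90.2399%

90.2399%


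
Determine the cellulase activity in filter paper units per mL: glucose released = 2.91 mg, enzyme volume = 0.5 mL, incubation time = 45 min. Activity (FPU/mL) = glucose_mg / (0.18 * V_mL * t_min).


Activity = glucose_mg / (0.18 mg/umol * V_mL * t_min)
= 2.91 / (0.18 * 0.5 * 45)
= 0.7185 FPU/mL

0.7185 FPU/mL


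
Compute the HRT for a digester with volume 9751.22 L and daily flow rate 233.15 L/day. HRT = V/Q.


HRT = V / Q
= 9751.22 / 233.15
= 41.8238 days

41.8238 days


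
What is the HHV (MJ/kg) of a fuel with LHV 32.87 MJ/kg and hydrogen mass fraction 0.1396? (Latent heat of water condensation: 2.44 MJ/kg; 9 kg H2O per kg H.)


HHV = LHV + H_frac * 9 * 2.44
= 32.87 + 0.1396 * 9 * 2.44
= 35.9356 MJ/kg

35.9356 MJ/kg


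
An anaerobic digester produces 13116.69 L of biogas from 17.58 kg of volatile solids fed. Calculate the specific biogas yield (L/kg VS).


Y = V / VS
= 13116.69 / 17.58
= 746.1143 L/kg VS

746.1143 L/kg VS


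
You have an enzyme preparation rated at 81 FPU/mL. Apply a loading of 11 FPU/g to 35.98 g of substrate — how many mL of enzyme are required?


V = dosage * m_sub / activity
V = 11 * 35.98 / 81
V = 4.8862 mL

4.8862 mL


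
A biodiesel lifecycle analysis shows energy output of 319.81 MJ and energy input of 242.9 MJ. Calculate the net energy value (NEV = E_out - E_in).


NEV = E_out - E_in
= 319.81 - 242.9
= 76.9100 MJ

76.9100 MJ


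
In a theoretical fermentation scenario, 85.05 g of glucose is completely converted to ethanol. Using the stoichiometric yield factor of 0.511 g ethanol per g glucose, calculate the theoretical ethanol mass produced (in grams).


Theoretical ethanol yield: m_EtOH = 0.511 * m_glucose
m_EtOH = 0.511 * 85.05 = 43.4605 g

43.4605 g


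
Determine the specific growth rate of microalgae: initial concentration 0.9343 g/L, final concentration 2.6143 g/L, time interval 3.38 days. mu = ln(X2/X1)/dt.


mu = ln(X2/X1) / dt
= ln(2.6143/0.9343) / 3.38
= 0.3044 per day

0.3044 per day


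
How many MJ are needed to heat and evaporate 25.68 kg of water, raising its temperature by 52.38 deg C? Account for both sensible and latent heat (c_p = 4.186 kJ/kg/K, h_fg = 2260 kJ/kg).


E = m_water * (4.186 * dT + 2260) / 1000
= 25.68 * (4.186 * 52.38 + 2260) / 1000
= 63.6675 MJ

63.6675 MJ


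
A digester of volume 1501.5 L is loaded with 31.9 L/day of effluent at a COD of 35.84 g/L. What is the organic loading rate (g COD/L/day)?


OLR = Q * S / V
= 31.9 * 35.84 / 1501.5
= 0.7614 g/L/day

0.7614 g/L/day


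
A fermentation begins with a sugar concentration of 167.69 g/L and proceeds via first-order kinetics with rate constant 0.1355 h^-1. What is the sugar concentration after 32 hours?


S = S0 * exp(-k * t)
S = 167.69 * exp(-0.1355 * 32)
S = 2.1949 g/L

2.1949 g/L


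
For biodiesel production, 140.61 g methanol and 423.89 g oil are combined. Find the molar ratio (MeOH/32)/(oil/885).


Molar ratio = n_MeOH / n_oil = (MeOH/32) / (oil/885) = (MeOH * 885) / (32 * oil)
= (140.61 * 885) / (32 * 423.89)
= 9.1739

9.1739


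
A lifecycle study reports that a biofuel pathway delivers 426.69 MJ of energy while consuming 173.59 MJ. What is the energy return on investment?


EROI = E_out / E_in
= 426.69 / 173.59
= 2.4580

2.4580


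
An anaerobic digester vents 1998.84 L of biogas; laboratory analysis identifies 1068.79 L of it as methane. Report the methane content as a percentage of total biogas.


CH4% = V_CH4 / V_total * 100
= 1068.79 / 1998.84 * 100
= 53.4705%

53.4705%


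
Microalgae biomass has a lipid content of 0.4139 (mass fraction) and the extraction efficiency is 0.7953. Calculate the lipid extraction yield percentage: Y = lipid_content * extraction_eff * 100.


Y = lipid_content * extraction_eff * 100
= 0.4139 * 0.7953 * 100
= 32.9175%

32.9175%


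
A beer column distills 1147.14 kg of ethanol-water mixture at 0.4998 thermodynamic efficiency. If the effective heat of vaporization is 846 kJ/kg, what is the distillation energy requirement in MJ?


E = m * 846 / (eta * 1000)
= 1147.14 * 846 / (0.4998 * 1000)
= 1941.7376 MJ

1941.7376 MJ


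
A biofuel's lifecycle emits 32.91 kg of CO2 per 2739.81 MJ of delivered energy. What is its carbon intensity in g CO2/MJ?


CI = CO2 * 1000 / E
= 32.91 * 1000 / 2739.81
= 12.0118 g CO2/MJ

12.0118 g CO2/MJ


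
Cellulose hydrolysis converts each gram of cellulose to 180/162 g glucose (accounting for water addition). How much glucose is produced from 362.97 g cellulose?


glucose = cellulose * 180/162
= 362.97 * 180/162
= 403.3000 g

403.3000 g


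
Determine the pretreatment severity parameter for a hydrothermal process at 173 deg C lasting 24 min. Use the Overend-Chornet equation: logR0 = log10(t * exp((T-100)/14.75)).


logR0 = log10(t * exp((T - 100) / 14.75))
= log10(24 * exp((173 - 100) / 14.75))
= 3.5296

3.5296


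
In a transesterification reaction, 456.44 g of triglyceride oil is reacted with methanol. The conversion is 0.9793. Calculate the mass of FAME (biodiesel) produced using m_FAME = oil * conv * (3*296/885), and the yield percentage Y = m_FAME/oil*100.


m_FAME = oil * conv * (3 * 296 / 885) = oil * conv * (888/885)
= 456.44 * 0.9793 * 888 / 885
= 448.5069 g
Y = m_FAME / oil * 100 = conv * (888/885) * 100
= 0.9793 * 888 / 885 * 100
= 98.26%

448.5069 g FAME; Y = 98.26%


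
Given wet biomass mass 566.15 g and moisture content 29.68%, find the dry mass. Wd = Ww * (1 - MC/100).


Wd = Ww * (1 - MC/100)
= 566.15 * (1 - 29.68/100)
= 398.1167 g

398.1167 g


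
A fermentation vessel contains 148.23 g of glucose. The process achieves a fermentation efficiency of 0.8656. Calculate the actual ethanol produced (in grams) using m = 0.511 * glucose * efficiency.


Actual ethanol: m = 0.511 * 148.23 * 0.8656
m = 65.5653 g

65.5653 g


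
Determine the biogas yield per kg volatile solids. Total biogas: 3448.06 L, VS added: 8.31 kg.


Y = V / VS
= 3448.06 / 8.31
= 414.9290 L/kg VS

414.9290 L/kg VS


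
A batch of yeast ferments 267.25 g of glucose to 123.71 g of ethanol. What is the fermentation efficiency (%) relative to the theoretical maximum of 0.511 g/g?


Fermentation efficiency = (actual / (0.511 * glucose)) * 100
= (123.71 / (0.511 * 267.25)) * 100
= 90.5871%

90.5871%


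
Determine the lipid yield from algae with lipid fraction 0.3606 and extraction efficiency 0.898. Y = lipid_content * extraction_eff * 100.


Y = lipid_content * extraction_eff * 100
= 0.3606 * 0.898 * 100
= 32.3819%

32.3819%


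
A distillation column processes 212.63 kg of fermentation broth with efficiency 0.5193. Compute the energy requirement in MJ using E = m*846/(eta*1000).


E = m * 846 / (eta * 1000)
= 212.63 * 846 / (0.5193 * 1000)
= 346.3990 MJ

346.3990 MJ


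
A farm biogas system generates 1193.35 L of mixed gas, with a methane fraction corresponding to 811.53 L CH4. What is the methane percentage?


CH4% = V_CH4 / V_total * 100
= 811.53 / 1193.35 * 100
= 68.0044%

68.0044%


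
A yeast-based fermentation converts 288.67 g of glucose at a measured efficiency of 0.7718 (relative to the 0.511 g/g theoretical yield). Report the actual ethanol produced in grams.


Actual ethanol: m = 0.511 * 288.67 * 0.7718
m = 113.8485 g

113.8485 g


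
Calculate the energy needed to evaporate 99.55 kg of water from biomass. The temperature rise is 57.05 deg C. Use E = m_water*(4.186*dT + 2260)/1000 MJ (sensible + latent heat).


E = m_water * (4.186 * dT + 2260) / 1000
= 99.55 * (4.186 * 57.05 + 2260) / 1000
= 248.7567 MJ

248.7567 MJ


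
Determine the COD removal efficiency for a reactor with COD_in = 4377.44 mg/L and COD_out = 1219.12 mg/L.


eta = (COD_in - COD_out) / COD_in * 100
= (4377.44 - 1219.12) / 4377.44 * 100
= 72.1499%

72.1499%


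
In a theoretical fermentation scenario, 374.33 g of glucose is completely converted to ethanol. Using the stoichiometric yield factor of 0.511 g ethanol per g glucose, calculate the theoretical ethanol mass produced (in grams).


Theoretical ethanol yield: m_EtOH = 0.511 * m_glucose
m_EtOH = 0.511 * 374.33 = 191.2826 g

191.2826 g


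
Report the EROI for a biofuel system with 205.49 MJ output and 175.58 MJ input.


EROI = E_out / E_in
= 205.49 / 175.58
= 1.1703

1.1703


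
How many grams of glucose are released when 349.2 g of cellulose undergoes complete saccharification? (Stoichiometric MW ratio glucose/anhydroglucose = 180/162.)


glucose = cellulose * 180/162
= 349.2 * 180/162
= 388.0000 g

388.0000 g


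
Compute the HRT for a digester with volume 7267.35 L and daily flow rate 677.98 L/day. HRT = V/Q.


HRT = V / Q
= 7267.35 / 677.98
= 10.7191 days

10.7191 days


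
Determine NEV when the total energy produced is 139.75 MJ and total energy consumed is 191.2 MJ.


NEV = E_out - E_in
= 139.75 - 191.2
= -51.4500 MJ

-51.4500 MJ


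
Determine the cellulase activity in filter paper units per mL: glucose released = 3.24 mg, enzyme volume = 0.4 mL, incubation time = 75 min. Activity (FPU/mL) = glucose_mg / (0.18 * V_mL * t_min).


Activity = glucose_mg / (0.18 mg/umol * V_mL * t_min)
= 3.24 / (0.18 * 0.4 * 75)
= 0.6000 FPU/mL

0.6000 FPU/mL


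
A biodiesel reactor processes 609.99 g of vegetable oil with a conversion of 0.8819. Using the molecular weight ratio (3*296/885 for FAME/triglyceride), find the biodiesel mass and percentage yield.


m_FAME = oil * conv * (3 * 296 / 885) = oil * conv * (888/885)
= 609.99 * 0.8819 * 888 / 885
= 539.7737 g
Y = m_FAME / oil * 100 = conv * (888/885) * 100
= 0.8819 * 888 / 885 * 100
= 88.49%

539.7737 g FAME; Y = 88.49%


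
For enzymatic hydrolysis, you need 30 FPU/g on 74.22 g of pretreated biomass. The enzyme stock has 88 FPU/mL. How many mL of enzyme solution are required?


V = dosage * m_sub / activity
V = 30 * 74.22 / 88
V = 25.3023 mL

25.3023 mL


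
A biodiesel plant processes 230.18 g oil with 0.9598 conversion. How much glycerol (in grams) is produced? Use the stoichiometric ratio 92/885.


glycerol = oil * conv * (92/885)
= 230.18 * 0.9598 * 92 / 885
= 22.9664 g

22.9664 g


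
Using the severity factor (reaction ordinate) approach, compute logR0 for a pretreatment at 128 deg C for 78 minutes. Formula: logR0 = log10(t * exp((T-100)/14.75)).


logR0 = log10(t * exp((T - 100) / 14.75))
= log10(78 * exp((128 - 100) / 14.75))
= 2.7165

2.7165


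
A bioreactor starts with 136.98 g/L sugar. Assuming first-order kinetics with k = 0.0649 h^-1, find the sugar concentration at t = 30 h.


S = S0 * exp(-k * t)
S = 136.98 * exp(-0.0649 * 30)
S = 19.5473 g/L

19.5473 g/L


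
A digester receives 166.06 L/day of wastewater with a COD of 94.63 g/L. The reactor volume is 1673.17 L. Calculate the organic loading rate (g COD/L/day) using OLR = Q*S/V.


OLR = Q * S / V
= 166.06 * 94.63 / 1673.17
= 9.3919 g/L/day

9.3919 g/L/day


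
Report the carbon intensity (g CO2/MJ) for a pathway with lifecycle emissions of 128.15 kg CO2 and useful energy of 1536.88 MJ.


CI = CO2 * 1000 / E
= 128.15 * 1000 / 1536.88
= 83.3832 g CO2/MJ

83.3832 g CO2/MJ


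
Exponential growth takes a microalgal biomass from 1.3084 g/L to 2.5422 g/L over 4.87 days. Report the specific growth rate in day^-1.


mu = ln(X2/X1) / dt
= ln(2.5422/1.3084) / 4.87
= 0.1364 per day

0.1364 per day


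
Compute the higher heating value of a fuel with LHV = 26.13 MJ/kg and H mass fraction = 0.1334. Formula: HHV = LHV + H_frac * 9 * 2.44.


HHV = LHV + H_frac * 9 * 2.44
= 26.13 + 0.1334 * 9 * 2.44
= 29.0595 MJ/kg

29.0595 MJ/kg


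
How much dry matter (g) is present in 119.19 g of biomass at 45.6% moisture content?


Wd = Ww * (1 - MC/100)
= 119.19 * (1 - 45.6/100)
= 64.8394 g

64.8394 g


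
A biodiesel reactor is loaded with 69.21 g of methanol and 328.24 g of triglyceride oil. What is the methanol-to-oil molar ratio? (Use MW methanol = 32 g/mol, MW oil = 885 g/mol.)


Molar ratio = n_MeOH / n_oil = (MeOH/32) / (oil/885) = (MeOH * 885) / (32 * oil)
= (69.21 * 885) / (32 * 328.24)
= 5.8314

5.8314


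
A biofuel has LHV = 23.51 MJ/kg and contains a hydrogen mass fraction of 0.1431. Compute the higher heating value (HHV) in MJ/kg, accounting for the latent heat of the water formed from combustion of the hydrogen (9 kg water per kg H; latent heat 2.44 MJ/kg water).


HHV = LHV + H_frac * 9 * 2.44
= 23.51 + 0.1431 * 9 * 2.44
= 26.6525 MJ/kg

26.6525 MJ/kg


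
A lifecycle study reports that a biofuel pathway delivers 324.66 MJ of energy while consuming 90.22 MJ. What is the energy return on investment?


EROI = E_out / E_in
= 324.66 / 90.22
= 3.5985

3.5985


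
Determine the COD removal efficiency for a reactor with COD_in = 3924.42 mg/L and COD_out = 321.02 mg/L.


eta = (COD_in - COD_out) / COD_in * 100
= (3924.42 - 321.02) / 3924.42 * 100
= 91.8199%

91.8199%


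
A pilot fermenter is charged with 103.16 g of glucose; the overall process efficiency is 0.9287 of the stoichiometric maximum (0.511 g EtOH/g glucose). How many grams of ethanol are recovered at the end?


Actual ethanol: m = 0.511 * 103.16 * 0.9287
m = 48.9562 g

48.9562 g


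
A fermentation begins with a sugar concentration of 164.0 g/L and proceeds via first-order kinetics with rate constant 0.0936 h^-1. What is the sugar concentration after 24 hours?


S = S0 * exp(-k * t)
S = 164.0 * exp(-0.0936 * 24)
S = 17.3478 g/L

17.3478 g/L


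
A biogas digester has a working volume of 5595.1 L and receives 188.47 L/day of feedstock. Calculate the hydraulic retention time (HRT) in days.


HRT = V / Q
= 5595.1 / 188.47
= 29.6870 days

29.6870 days


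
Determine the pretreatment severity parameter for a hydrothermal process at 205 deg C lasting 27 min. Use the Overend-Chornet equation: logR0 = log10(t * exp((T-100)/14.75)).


logR0 = log10(t * exp((T - 100) / 14.75))
= log10(27 * exp((205 - 100) / 14.75))
= 4.5230

4.5230
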